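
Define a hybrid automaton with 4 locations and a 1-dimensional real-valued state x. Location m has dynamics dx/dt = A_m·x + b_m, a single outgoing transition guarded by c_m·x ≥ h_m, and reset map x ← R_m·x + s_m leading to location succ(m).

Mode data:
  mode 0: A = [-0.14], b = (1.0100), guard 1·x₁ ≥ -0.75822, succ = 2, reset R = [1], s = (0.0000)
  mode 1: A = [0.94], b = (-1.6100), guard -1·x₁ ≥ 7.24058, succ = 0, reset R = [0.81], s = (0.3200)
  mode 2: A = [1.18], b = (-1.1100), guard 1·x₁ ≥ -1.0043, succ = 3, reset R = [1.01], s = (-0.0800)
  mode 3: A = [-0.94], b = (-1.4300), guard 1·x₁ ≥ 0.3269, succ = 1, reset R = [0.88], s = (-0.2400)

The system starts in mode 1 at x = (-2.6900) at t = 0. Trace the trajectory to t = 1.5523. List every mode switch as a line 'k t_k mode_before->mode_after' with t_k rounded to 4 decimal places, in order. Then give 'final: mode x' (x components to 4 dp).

Mode 1: guard c·x = 7.2406 hit at Δt = 0.7551 (t = 0.7551), x⁻ = (-7.2406) → reset → x⁺ = (-5.5449), jump to mode 0
Mode 0: flow for 0.7972 to horizon, guard not reached → x = (-4.1974)

1 0.7551 1->0
final: 0 -4.1974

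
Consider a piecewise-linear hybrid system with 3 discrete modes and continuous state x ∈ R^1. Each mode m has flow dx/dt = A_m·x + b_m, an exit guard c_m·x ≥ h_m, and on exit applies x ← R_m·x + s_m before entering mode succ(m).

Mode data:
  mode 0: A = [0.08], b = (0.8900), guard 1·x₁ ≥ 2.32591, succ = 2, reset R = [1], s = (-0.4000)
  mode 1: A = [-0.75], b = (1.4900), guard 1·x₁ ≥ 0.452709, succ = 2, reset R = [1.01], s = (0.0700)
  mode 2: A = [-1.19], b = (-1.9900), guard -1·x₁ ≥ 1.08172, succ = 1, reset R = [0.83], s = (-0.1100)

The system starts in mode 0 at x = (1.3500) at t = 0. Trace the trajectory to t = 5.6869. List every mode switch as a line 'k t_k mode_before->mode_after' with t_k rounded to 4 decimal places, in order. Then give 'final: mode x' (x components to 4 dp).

1 0.9415 0->2
2 2.4601 2->1
3 3.3520 1->2
4 4.4570 2->1
5 5.3489 1->2
final: 2 -0.2012

Mode 0: guard c·x = 2.3259 hit at Δt = 0.9415 (t = 0.9415), x⁻ = (2.3259) → reset → x⁺ = (1.9259), jump to mode 2
Mode 2: guard c·x = 1.0817 hit at Δt = 1.5186 (t = 2.4601), x⁻ = (-1.0817) → reset → x⁺ = (-1.0078), jump to mode 1
Mode 1: guard c·x = 0.4527 hit at Δt = 0.8919 (t = 3.3520), x⁻ = (0.4527) → reset → x⁺ = (0.5272), jump to mode 2
Mode 2: guard c·x = 1.0817 hit at Δt = 1.1050 (t = 4.4570), x⁻ = (-1.0817) → reset → x⁺ = (-1.0078), jump to mode 1
Mode 1: guard c·x = 0.4527 hit at Δt = 0.8919 (t = 5.3489), x⁻ = (0.4527) → reset → x⁺ = (0.5272), jump to mode 2
Mode 2: flow for 0.3380 to horizon, guard not reached → x = (-0.2012)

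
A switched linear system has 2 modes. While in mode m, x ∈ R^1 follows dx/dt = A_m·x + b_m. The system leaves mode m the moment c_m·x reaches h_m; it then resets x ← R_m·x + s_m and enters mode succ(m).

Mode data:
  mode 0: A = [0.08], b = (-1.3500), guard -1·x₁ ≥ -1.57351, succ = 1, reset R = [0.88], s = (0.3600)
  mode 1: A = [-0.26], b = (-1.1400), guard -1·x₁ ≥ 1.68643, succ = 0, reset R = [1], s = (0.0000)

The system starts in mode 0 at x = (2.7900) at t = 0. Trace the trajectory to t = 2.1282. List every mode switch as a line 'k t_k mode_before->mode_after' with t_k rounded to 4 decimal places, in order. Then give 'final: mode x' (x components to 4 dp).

Mode 0: guard c·x = -1.5735 hit at Δt = 1.0355 (t = 1.0355), x⁻ = (1.5735) → reset → x⁺ = (1.7447), jump to mode 1
Mode 1: flow for 1.0927 to horizon, guard not reached → x = (0.2288)

1 1.0355 0->1
final: 1 0.2288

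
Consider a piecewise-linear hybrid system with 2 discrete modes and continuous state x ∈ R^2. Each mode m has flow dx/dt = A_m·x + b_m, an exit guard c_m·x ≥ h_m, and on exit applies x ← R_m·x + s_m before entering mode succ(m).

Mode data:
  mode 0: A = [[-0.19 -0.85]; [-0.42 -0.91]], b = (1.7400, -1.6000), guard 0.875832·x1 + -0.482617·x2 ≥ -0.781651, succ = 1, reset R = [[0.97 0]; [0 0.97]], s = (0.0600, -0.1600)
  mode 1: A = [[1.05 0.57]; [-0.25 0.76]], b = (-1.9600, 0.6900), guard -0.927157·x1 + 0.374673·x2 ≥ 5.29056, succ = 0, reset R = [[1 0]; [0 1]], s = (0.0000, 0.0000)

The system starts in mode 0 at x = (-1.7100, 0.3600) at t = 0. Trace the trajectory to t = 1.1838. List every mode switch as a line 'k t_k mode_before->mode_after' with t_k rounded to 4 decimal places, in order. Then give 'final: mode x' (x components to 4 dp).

Mode 0: guard c·x = -0.7817 hit at Δt = 0.4027 (t = 0.4027), x⁻ = (-0.9496, -0.1037) → reset → x⁺ = (-0.8611, -0.2606), jump to mode 1
Mode 1: flow for 0.7811 to horizon, guard not reached → x = (-4.2492, 0.8510)

1 0.4027 0->1
final: 1 -4.2492 0.8510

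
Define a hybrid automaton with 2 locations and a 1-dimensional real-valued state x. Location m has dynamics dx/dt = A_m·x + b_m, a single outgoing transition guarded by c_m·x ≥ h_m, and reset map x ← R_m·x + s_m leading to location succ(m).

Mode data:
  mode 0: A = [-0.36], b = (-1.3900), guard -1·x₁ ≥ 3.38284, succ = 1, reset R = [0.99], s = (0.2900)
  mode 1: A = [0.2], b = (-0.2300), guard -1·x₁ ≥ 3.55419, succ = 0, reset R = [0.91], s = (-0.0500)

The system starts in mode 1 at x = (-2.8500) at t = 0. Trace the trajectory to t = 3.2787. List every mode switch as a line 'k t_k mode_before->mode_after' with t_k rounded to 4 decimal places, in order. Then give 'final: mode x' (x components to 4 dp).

Mode 1: guard c·x = 3.5542 hit at Δt = 0.8108 (t = 0.8108), x⁻ = (-3.5542) → reset → x⁺ = (-3.2843), jump to mode 0
Mode 0: guard c·x = 3.3828 hit at Δt = 0.5203 (t = 1.3311), x⁻ = (-3.3828) → reset → x⁺ = (-3.0590), jump to mode 1
Mode 1: guard c·x = 3.5542 hit at Δt = 0.5561 (t = 1.8872), x⁻ = (-3.5542) → reset → x⁺ = (-3.2843), jump to mode 0
Mode 0: guard c·x = 3.3828 hit at Δt = 0.5203 (t = 2.4076), x⁻ = (-3.3828) → reset → x⁺ = (-3.0590), jump to mode 1
Mode 1: guard c·x = 3.5542 hit at Δt = 0.5561 (t = 2.9637), x⁻ = (-3.5542) → reset → x⁺ = (-3.2843), jump to mode 0
Mode 0: flow for 0.3150 to horizon, guard not reached → x = (-3.3462)

1 0.8108 1->0
2 1.3311 0->1
3 1.8872 1->0
4 2.4076 0->1
5 2.9637 1->0
final: 0 -3.3462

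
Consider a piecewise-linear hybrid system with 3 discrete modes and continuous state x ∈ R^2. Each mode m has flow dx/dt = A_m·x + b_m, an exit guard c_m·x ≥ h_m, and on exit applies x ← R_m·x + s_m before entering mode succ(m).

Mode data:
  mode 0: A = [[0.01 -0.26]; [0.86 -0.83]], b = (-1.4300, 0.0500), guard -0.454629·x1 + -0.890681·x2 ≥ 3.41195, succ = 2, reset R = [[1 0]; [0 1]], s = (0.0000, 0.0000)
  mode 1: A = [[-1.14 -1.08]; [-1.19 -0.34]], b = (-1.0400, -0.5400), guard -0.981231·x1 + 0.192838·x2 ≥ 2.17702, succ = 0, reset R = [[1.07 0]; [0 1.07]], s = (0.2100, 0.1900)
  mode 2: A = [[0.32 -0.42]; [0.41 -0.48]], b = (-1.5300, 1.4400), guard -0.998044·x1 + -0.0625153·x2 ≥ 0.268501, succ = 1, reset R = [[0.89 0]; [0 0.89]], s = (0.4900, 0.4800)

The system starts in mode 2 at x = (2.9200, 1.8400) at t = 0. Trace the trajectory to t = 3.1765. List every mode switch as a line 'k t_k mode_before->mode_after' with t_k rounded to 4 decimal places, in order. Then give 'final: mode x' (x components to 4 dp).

Mode 2: guard c·x = 0.2685 hit at Δt = 1.5411 (t = 1.5411), x⁻ = (-0.4565, 2.9928) → reset → x⁺ = (0.0837, 3.1436), jump to mode 1
Mode 1: guard c·x = 2.1770 hit at Δt = 0.5457 (t = 2.0868), x⁻ = (-1.6522, 2.8825) → reset → x⁺ = (-1.5578, 3.2743), jump to mode 0
Mode 0: flow for 1.0897 to horizon, guard not reached → x = (-3.5255, -0.3472)

1 1.5411 2->1
2 2.0868 1->0
final: 0 -3.5255 -0.3472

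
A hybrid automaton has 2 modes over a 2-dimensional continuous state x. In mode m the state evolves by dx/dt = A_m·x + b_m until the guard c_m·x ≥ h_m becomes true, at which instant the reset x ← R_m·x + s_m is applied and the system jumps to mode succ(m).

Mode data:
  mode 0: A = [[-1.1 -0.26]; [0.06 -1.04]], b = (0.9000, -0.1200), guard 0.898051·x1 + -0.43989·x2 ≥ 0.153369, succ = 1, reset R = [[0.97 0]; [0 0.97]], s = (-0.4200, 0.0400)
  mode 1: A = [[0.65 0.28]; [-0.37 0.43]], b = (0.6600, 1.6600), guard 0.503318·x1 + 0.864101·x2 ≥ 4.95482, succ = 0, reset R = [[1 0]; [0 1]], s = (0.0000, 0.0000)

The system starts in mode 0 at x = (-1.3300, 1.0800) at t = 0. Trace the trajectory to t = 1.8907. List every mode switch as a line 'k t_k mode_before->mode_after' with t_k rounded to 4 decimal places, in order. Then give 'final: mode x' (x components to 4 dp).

Mode 0: guard c·x = 0.1534 hit at Δt = 1.3462 (t = 1.3462), x⁻ = (0.2543, 0.1705) → reset → x⁺ = (-0.1733, 0.2054), jump to mode 1
Mode 1: flow for 0.5445 to horizon, guard not reached → x = (0.3112, 1.2708)

1 1.3462 0->1
final: 1 0.3112 1.2708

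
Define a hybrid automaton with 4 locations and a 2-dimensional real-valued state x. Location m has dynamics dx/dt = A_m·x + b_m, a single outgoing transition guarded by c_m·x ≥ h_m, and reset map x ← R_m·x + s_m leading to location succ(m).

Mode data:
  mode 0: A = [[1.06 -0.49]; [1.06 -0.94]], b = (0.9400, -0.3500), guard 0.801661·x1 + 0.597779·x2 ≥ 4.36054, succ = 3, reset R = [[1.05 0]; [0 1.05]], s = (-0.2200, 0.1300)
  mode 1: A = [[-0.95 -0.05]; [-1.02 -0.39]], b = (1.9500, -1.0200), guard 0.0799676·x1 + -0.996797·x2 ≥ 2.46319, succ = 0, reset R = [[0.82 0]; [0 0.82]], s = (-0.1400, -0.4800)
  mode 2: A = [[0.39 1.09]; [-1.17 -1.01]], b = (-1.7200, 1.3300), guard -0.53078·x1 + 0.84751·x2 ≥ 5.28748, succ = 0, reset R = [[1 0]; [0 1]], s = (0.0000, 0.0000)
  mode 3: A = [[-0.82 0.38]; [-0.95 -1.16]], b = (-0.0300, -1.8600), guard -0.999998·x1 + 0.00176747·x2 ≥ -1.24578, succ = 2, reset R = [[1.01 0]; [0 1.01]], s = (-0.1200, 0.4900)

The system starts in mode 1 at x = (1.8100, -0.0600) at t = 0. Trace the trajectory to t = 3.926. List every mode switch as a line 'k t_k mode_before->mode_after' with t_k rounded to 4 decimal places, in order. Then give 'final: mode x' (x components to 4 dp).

Mode 1: guard c·x = 2.4632 hit at Δt = 0.9073 (t = 0.9073), x⁻ = (1.9926, -2.3112) → reset → x⁺ = (1.4940, -2.3752), jump to mode 0
Mode 0: guard c·x = 4.3605 hit at Δt = 0.7495 (t = 1.6568), x⁻ = (5.0400, 0.5356) → reset → x⁺ = (5.0720, 0.6924), jump to mode 3
Mode 3: guard c·x = -1.2458 hit at Δt = 1.2364 (t = 2.8932), x⁻ = (1.2411, -2.6230) → reset → x⁺ = (1.1336, -2.1592), jump to mode 2
Mode 2: flow for 1.0328 to horizon, guard not reached → x = (-1.7447, 0.6319)

1 0.9073 1->0
2 1.6568 0->3
3 2.8932 3->2
final: 2 -1.7447 0.6319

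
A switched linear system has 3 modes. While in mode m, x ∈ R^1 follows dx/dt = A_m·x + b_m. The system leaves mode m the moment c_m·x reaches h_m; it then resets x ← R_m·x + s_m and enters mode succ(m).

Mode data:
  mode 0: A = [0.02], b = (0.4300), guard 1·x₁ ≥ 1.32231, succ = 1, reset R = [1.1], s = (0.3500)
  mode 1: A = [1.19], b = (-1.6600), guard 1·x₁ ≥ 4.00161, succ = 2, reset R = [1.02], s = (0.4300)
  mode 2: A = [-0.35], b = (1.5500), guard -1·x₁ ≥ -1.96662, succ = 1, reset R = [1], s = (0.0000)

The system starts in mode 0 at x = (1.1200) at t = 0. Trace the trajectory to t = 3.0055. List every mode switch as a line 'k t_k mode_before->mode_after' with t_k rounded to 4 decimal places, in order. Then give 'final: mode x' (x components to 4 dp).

Mode 0: guard c·x = 1.3223 hit at Δt = 0.4452 (t = 0.4452), x⁻ = (1.3223) → reset → x⁺ = (1.8045), jump to mode 1
Mode 1: guard c·x = 4.0016 hit at Δt = 1.5552 (t = 2.0004), x⁻ = (4.0016) → reset → x⁺ = (4.5116), jump to mode 2
Mode 2: flow for 1.0051 to horizon, guard not reached → x = (4.4870)

1 0.4452 0->1
2 2.0004 1->2
final: 2 4.4870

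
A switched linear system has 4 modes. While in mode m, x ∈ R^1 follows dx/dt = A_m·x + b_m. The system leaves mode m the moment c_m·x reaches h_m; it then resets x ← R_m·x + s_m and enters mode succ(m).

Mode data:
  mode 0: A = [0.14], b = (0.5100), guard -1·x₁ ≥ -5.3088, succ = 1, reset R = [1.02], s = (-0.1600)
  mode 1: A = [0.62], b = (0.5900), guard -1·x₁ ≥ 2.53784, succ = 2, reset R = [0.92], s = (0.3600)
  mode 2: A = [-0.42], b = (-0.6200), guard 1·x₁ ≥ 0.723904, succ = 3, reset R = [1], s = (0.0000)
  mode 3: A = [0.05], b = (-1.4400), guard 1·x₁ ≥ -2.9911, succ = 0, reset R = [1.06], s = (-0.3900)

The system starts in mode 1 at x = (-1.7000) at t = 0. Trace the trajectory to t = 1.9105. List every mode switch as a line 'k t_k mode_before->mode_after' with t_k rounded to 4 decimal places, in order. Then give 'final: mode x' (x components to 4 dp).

Mode 1: guard c·x = 2.5378 hit at Δt = 1.2116 (t = 1.2116), x⁻ = (-2.5378) → reset → x⁺ = (-1.9748), jump to mode 2
Mode 2: flow for 0.6989 to horizon, guard not reached → x = (-1.8480)

1 1.2116 1->2
final: 2 -1.8480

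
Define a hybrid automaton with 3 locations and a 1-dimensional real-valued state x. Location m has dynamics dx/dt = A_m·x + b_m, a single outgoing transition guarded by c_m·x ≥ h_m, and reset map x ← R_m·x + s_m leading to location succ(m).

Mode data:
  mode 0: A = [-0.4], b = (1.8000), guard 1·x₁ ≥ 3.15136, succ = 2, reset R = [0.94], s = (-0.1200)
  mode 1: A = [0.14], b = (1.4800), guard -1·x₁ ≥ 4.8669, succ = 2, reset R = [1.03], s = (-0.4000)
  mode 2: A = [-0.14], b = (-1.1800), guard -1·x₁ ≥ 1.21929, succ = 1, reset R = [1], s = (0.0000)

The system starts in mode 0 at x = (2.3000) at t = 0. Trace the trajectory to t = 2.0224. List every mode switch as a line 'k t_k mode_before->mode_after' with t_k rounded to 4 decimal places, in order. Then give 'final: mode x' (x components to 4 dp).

Mode 0: guard c·x = 3.1514 hit at Δt = 1.2234 (t = 1.2234), x⁻ = (3.1514) → reset → x⁺ = (2.8423), jump to mode 2
Mode 2: flow for 0.7990 to horizon, guard not reached → x = (1.6495)

1 1.2234 0->2
final: 2 1.6495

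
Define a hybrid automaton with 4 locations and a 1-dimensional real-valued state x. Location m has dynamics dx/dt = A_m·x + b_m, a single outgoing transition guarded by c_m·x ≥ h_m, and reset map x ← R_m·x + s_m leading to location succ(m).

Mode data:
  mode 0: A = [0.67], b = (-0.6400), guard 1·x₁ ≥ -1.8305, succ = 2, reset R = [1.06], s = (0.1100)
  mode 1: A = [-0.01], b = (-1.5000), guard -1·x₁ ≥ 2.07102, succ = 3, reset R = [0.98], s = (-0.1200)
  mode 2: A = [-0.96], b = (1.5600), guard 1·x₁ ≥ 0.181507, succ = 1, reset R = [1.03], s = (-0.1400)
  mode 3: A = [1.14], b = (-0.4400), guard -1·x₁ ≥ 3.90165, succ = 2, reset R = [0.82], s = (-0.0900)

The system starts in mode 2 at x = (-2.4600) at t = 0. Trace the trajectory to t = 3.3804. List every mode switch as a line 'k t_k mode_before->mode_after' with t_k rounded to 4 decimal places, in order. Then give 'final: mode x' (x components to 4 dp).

Mode 2: guard c·x = 0.1815 hit at Δt = 1.0836 (t = 1.0836), x⁻ = (0.1815) → reset → x⁺ = (0.0470), jump to mode 1
Mode 1: guard c·x = 2.0710 hit at Δt = 1.4216 (t = 2.5052), x⁻ = (-2.0710) → reset → x⁺ = (-2.1496), jump to mode 3
Mode 3: guard c·x = 3.9017 hit at Δt = 0.4608 (t = 2.9660), x⁻ = (-3.9016) → reset → x⁺ = (-3.2894), jump to mode 2
Mode 2: flow for 0.4144 to horizon, guard not reached → x = (-1.6764)

1 1.0836 2->1
2 2.5052 1->3
3 2.9660 3->2
final: 2 -1.6764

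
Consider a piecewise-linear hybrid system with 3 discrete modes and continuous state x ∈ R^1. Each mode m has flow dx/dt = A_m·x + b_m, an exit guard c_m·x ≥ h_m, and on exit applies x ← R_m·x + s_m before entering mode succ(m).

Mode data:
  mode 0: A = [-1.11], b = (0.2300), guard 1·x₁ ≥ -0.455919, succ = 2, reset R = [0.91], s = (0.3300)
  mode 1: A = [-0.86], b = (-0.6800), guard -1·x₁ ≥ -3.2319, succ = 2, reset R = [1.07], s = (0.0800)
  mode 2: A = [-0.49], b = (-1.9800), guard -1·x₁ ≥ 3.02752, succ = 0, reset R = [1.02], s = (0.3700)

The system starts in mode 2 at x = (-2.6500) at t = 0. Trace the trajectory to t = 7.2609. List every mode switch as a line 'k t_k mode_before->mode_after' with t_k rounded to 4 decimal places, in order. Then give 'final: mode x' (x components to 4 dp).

Mode 2: guard c·x = 3.0275 hit at Δt = 0.6463 (t = 0.6463), x⁻ = (-3.0275) → reset → x⁺ = (-2.7181), jump to mode 0
Mode 0: guard c·x = -0.4559 hit at Δt = 1.3371 (t = 1.9834), x⁻ = (-0.4559) → reset → x⁺ = (-0.0849), jump to mode 2
Mode 2: guard c·x = 3.0275 hit at Δt = 2.7796 (t = 4.7630), x⁻ = (-3.0275) → reset → x⁺ = (-2.7181), jump to mode 0
Mode 0: guard c·x = -0.4559 hit at Δt = 1.3371 (t = 6.1001), x⁻ = (-0.4559) → reset → x⁺ = (-0.0849), jump to mode 2
Mode 2: flow for 1.1608 to horizon, guard not reached → x = (-1.8009)

1 0.6463 2->0
2 1.9834 0->2
3 4.7630 2->0
4 6.1001 0->2
final: 2 -1.8009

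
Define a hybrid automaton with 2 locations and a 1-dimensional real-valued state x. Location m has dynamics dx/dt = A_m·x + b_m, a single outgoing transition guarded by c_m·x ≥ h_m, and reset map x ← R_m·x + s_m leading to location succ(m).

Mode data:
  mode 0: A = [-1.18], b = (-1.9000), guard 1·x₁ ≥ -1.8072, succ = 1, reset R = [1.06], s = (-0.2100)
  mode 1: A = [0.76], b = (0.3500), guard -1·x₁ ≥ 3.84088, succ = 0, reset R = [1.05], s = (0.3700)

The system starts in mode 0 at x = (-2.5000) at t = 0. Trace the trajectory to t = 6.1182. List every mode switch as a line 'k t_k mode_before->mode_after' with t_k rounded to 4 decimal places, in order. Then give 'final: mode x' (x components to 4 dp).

Mode 0: guard c·x = -1.8072 hit at Δt = 1.2777 (t = 1.2777), x⁻ = (-1.8072) → reset → x⁺ = (-2.1256), jump to mode 1
Mode 1: guard c·x = 3.8409 hit at Δt = 0.9317 (t = 2.2094), x⁻ = (-3.8409) → reset → x⁺ = (-3.6629), jump to mode 0
Mode 0: guard c·x = -1.8072 hit at Δt = 1.9861 (t = 4.1955), x⁻ = (-1.8072) → reset → x⁺ = (-2.1256), jump to mode 1
Mode 1: guard c·x = 3.8409 hit at Δt = 0.9317 (t = 5.1272), x⁻ = (-3.8409) → reset → x⁺ = (-3.6629), jump to mode 0
Mode 0: flow for 0.9910 to horizon, guard not reached → x = (-2.2477)

1 1.2777 0->1
2 2.2094 1->0
3 4.1955 0->1
4 5.1272 1->0
final: 0 -2.2477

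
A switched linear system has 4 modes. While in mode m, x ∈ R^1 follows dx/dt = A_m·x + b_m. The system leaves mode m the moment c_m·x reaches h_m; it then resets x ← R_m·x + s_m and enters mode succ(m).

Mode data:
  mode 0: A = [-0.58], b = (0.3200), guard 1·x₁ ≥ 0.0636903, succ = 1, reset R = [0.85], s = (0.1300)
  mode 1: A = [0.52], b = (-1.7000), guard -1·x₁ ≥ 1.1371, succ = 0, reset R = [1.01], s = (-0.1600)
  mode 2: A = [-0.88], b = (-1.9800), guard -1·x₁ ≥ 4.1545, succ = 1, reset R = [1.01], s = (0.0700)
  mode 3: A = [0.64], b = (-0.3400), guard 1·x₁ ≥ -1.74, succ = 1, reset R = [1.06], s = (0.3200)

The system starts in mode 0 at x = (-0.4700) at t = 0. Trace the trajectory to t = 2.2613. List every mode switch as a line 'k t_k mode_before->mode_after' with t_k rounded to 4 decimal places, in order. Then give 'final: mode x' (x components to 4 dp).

1 1.2739 0->1
2 1.9594 1->0
final: 0 -1.0097

Mode 0: guard c·x = 0.0637 hit at Δt = 1.2739 (t = 1.2739), x⁻ = (0.0637) → reset → x⁺ = (0.1841), jump to mode 1
Mode 1: guard c·x = 1.1371 hit at Δt = 0.6855 (t = 1.9594), x⁻ = (-1.1371) → reset → x⁺ = (-1.3085), jump to mode 0
Mode 0: flow for 0.3019 to horizon, guard not reached → x = (-1.0097)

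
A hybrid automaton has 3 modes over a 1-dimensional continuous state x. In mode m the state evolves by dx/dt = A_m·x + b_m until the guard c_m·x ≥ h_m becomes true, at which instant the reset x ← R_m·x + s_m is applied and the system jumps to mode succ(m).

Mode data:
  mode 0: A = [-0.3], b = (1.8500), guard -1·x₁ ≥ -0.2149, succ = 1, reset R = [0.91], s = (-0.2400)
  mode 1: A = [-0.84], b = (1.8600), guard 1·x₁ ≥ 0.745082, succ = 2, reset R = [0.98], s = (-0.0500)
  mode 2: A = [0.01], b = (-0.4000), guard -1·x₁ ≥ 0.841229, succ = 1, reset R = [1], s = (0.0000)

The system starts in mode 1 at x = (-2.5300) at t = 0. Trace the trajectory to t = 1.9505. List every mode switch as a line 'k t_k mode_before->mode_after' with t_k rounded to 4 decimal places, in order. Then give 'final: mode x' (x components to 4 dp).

1 1.3955 1->2
final: 2 0.4613

Mode 1: guard c·x = 0.7451 hit at Δt = 1.3955 (t = 1.3955), x⁻ = (0.7451) → reset → x⁺ = (0.6802), jump to mode 2
Mode 2: flow for 0.5550 to horizon, guard not reached → x = (0.4613)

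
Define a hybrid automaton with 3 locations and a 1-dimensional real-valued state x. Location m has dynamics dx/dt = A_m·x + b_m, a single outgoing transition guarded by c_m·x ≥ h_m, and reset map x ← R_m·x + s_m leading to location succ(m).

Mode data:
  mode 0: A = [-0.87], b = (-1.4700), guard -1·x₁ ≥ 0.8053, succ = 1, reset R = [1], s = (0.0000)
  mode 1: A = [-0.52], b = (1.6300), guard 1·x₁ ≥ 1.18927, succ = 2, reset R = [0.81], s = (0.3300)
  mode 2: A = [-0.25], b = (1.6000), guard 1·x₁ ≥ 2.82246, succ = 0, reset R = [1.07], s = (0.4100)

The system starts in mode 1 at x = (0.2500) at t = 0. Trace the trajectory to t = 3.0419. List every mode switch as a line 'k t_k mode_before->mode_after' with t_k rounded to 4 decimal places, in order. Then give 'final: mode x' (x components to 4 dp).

Mode 1: guard c·x = 1.1893 hit at Δt = 0.7576 (t = 0.7576), x⁻ = (1.1893) → reset → x⁺ = (1.2933), jump to mode 2
Mode 2: guard c·x = 2.8225 hit at Δt = 1.4235 (t = 2.1811), x⁻ = (2.8225) → reset → x⁺ = (3.4300), jump to mode 0
Mode 0: flow for 0.8608 to horizon, guard not reached → x = (0.7314)

1 0.7576 1->2
2 2.1811 2->0
final: 0 0.7314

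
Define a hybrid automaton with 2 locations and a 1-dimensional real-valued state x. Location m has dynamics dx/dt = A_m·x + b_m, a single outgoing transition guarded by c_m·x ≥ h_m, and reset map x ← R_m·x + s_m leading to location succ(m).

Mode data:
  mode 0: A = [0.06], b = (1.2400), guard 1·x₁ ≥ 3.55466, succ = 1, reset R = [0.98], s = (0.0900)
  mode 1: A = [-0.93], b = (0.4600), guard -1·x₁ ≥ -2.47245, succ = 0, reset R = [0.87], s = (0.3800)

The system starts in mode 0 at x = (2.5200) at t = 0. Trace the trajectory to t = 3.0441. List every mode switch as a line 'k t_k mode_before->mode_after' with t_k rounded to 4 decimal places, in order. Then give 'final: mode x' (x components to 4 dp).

Mode 0: guard c·x = 3.5547 hit at Δt = 0.7276 (t = 0.7276), x⁻ = (3.5547) → reset → x⁺ = (3.5736), jump to mode 1
Mode 1: guard c·x = -2.4724 hit at Δt = 0.4759 (t = 1.2035), x⁻ = (2.4725) → reset → x⁺ = (2.5310), jump to mode 0
Mode 0: guard c·x = 3.5547 hit at Δt = 0.7197 (t = 1.9232), x⁻ = (3.5547) → reset → x⁺ = (3.5736), jump to mode 1
Mode 1: guard c·x = -2.4724 hit at Δt = 0.4759 (t = 2.3991), x⁻ = (2.4724) → reset → x⁺ = (2.5310), jump to mode 0
Mode 0: flow for 0.6450 to horizon, guard not reached → x = (3.4464)

1 0.7276 0->1
2 1.2035 1->0
3 1.9232 0->1
4 2.3991 1->0
final: 0 3.4464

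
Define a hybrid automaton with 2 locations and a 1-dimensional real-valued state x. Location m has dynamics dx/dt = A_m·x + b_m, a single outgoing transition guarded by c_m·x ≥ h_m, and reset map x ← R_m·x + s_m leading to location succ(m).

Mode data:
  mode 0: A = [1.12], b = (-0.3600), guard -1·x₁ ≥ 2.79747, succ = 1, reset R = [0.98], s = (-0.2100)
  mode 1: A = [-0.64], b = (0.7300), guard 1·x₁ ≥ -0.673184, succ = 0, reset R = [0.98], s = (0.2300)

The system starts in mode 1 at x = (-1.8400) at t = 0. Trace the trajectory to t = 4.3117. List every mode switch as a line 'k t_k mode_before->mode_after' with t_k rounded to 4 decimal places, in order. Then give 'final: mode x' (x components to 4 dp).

Mode 1: guard c·x = -0.6732 hit at Δt = 0.7761 (t = 0.7761), x⁻ = (-0.6732) → reset → x⁺ = (-0.4297), jump to mode 0
Mode 0: guard c·x = 2.7975 hit at Δt = 1.2711 (t = 2.0472), x⁻ = (-2.7975) → reset → x⁺ = (-2.9515), jump to mode 1
Mode 1: guard c·x = -0.6732 hit at Δt = 1.2713 (t = 3.3185), x⁻ = (-0.6732) → reset → x⁺ = (-0.4297), jump to mode 0
Mode 0: flow for 0.9932 to horizon, guard not reached → x = (-1.9632)

1 0.7761 1->0
2 2.0472 0->1
3 3.3185 1->0
final: 0 -1.9632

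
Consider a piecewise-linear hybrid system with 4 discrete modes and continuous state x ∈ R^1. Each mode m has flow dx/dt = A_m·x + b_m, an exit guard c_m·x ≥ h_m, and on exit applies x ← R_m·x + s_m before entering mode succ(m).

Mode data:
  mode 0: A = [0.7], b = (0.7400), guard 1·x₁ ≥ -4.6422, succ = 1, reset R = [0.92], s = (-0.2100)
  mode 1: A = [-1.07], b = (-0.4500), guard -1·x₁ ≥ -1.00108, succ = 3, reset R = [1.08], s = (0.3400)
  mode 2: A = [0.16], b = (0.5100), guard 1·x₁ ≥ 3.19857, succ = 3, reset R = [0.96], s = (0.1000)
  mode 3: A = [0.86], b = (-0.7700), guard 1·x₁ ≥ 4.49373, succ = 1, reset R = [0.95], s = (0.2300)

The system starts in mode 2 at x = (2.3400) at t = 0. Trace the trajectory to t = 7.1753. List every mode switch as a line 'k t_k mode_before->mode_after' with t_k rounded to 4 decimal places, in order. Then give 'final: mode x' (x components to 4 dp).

1 0.9024 2->3
2 1.4354 3->1
3 2.5956 1->3
4 4.8320 3->1
5 5.9922 1->3
final: 3 2.3499

Mode 2: guard c·x = 3.1986 hit at Δt = 0.9024 (t = 0.9024), x⁻ = (3.1986) → reset → x⁺ = (3.1706), jump to mode 3
Mode 3: guard c·x = 4.4937 hit at Δt = 0.5330 (t = 1.4354), x⁻ = (4.4937) → reset → x⁺ = (4.4990), jump to mode 1
Mode 1: guard c·x = -1.0011 hit at Δt = 1.1602 (t = 2.5956), x⁻ = (1.0011) → reset → x⁺ = (1.4212), jump to mode 3
Mode 3: guard c·x = 4.4937 hit at Δt = 2.2364 (t = 4.8320), x⁻ = (4.4937) → reset → x⁺ = (4.4990), jump to mode 1
Mode 1: guard c·x = -1.0011 hit at Δt = 1.1602 (t = 5.9922), x⁻ = (1.0011) → reset → x⁺ = (1.4212), jump to mode 3
Mode 3: flow for 1.1831 to horizon, guard not reached → x = (2.3499)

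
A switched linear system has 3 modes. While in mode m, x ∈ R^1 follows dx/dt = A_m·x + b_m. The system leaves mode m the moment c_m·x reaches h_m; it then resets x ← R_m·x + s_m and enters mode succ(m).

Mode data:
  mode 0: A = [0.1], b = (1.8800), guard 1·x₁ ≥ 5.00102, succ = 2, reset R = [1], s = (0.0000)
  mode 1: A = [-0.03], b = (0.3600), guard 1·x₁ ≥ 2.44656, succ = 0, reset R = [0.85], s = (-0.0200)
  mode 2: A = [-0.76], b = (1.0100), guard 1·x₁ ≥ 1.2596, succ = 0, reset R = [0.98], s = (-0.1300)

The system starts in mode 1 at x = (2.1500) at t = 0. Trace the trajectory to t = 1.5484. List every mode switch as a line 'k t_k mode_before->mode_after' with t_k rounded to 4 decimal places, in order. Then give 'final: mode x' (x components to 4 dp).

1 1.0190 1->0
final: 0 3.1936

Mode 1: guard c·x = 2.4466 hit at Δt = 1.0190 (t = 1.0190), x⁻ = (2.4466) → reset → x⁺ = (2.0596), jump to mode 0
Mode 0: flow for 0.5294 to horizon, guard not reached → x = (3.1936)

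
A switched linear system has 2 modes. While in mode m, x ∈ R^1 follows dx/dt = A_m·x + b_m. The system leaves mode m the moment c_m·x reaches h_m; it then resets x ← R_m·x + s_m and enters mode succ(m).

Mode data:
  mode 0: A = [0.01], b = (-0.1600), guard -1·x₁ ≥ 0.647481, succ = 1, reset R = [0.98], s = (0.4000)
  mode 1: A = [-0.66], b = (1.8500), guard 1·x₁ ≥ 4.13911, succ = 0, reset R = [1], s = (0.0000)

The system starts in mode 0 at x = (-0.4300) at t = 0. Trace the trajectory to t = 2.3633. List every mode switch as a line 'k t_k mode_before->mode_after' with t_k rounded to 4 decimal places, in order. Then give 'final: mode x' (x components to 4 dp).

Mode 0: guard c·x = 0.6475 hit at Δt = 1.3150 (t = 1.3150), x⁻ = (-0.6475) → reset → x⁺ = (-0.2345), jump to mode 1
Mode 1: flow for 1.0483 to horizon, guard not reached → x = (1.2823)

1 1.3150 0->1
final: 1 1.2823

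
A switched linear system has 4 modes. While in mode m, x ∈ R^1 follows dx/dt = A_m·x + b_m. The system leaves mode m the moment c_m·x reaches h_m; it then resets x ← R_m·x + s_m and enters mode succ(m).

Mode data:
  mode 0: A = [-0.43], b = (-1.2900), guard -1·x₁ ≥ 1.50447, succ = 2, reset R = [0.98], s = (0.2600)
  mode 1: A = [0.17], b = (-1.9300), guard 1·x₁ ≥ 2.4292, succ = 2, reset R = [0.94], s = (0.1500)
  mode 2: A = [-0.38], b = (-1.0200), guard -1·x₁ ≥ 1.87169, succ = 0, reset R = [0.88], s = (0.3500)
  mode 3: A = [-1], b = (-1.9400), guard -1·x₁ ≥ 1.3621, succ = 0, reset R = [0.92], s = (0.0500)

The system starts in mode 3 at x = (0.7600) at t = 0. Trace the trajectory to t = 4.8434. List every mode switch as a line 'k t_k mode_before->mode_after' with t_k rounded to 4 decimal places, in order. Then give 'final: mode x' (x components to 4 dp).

1 1.5416 3->0
2 1.9685 0->2
3 3.5284 2->0
4 3.8304 0->2
final: 2 -1.6840

Mode 3: guard c·x = 1.3621 hit at Δt = 1.5416 (t = 1.5416), x⁻ = (-1.3621) → reset → x⁺ = (-1.2031), jump to mode 0
Mode 0: guard c·x = 1.5045 hit at Δt = 0.4269 (t = 1.9685), x⁻ = (-1.5045) → reset → x⁺ = (-1.2144), jump to mode 2
Mode 2: guard c·x = 1.8717 hit at Δt = 1.5599 (t = 3.5284), x⁻ = (-1.8717) → reset → x⁺ = (-1.2971), jump to mode 0
Mode 0: guard c·x = 1.5045 hit at Δt = 0.3020 (t = 3.8304), x⁻ = (-1.5045) → reset → x⁺ = (-1.2144), jump to mode 2
Mode 2: flow for 1.0130 to horizon, guard not reached → x = (-1.6840)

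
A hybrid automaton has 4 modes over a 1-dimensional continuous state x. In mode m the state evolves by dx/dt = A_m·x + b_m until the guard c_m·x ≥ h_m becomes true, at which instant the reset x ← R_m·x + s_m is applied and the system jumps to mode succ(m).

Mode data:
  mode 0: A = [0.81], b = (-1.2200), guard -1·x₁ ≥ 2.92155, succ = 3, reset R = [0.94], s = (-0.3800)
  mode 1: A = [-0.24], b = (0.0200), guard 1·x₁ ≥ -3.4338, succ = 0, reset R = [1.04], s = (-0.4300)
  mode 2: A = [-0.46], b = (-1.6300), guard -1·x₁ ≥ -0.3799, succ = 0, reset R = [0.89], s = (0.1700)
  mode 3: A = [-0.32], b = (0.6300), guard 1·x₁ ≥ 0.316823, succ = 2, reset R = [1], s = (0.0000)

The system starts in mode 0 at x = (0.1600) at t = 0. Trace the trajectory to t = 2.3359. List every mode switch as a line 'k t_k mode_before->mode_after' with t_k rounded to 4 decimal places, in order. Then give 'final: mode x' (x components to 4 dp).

Mode 0: guard c·x = 2.9215 hit at Δt = 1.4699 (t = 1.4699), x⁻ = (-2.9216) → reset → x⁺ = (-3.1263), jump to mode 3
Mode 3: flow for 0.8660 to horizon, guard not reached → x = (-1.8931)

1 1.4699 0->3
final: 3 -1.8931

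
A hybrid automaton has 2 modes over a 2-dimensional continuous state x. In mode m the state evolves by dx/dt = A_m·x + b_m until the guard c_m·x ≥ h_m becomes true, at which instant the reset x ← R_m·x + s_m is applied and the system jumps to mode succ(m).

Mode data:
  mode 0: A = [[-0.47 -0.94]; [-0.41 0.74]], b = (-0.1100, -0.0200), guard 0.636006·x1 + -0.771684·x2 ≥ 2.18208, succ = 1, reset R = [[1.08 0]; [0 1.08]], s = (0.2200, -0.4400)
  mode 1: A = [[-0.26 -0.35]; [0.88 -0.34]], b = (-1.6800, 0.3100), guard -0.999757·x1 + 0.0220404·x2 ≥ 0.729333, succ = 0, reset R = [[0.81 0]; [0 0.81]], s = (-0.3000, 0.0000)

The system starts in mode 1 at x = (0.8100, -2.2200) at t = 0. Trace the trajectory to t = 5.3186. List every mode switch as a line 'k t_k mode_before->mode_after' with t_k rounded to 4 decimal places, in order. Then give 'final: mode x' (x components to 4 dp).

1 1.3343 1->0
2 2.6647 0->1
3 4.2630 1->0
final: 0 0.4206 -1.9043

Mode 1: guard c·x = 0.7293 hit at Δt = 1.3343 (t = 1.3343), x⁻ = (-0.7540, -1.1108) → reset → x⁺ = (-0.9107, -0.8997), jump to mode 0
Mode 0: guard c·x = 2.1821 hit at Δt = 1.3304 (t = 2.6647), x⁻ = (0.7472, -2.2119) → reset → x⁺ = (1.0270, -2.8288), jump to mode 1
Mode 1: guard c·x = 0.7293 hit at Δt = 1.5983 (t = 4.2630), x⁻ = (-0.7557, -1.1890) → reset → x⁺ = (-0.9121, -0.9631), jump to mode 0
Mode 0: flow for 1.0556 to horizon, guard not reached → x = (0.4206, -1.9043)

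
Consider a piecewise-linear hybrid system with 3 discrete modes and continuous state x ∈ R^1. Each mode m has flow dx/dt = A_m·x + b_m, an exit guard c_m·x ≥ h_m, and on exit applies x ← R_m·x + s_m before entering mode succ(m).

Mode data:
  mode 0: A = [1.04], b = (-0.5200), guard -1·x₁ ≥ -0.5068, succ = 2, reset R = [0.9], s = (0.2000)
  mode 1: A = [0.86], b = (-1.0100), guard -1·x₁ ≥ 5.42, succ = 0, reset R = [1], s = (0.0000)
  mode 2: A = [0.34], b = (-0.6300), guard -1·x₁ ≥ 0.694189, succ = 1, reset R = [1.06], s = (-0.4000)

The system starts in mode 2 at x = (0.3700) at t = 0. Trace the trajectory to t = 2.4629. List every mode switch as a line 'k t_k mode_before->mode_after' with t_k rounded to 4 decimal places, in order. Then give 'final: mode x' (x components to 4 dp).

1 1.5910 2->1
final: 1 -3.7156

Mode 2: guard c·x = 0.6942 hit at Δt = 1.5910 (t = 1.5910), x⁻ = (-0.6942) → reset → x⁺ = (-1.1358), jump to mode 1
Mode 1: flow for 0.8719 to horizon, guard not reached → x = (-3.7156)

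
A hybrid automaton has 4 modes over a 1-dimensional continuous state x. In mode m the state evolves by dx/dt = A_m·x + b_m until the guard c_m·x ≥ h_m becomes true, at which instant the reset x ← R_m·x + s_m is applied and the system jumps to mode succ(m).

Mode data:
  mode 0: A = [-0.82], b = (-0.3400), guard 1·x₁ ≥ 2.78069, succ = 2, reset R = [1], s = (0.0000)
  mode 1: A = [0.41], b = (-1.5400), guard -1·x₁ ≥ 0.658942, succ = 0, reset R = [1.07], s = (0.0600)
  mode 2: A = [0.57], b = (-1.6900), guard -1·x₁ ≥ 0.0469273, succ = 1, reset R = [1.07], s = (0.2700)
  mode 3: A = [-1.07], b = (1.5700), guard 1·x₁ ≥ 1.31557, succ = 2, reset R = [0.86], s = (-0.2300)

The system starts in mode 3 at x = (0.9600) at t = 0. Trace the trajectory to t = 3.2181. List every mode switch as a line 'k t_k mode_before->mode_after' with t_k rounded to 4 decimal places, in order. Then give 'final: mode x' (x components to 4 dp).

1 1.1281 3->2
2 1.7915 2->1
3 2.3328 1->0
final: 0 -0.5261

Mode 3: guard c·x = 1.3156 hit at Δt = 1.1281 (t = 1.1281), x⁻ = (1.3156) → reset → x⁺ = (0.9014), jump to mode 2
Mode 2: guard c·x = 0.0469 hit at Δt = 0.6634 (t = 1.7915), x⁻ = (-0.0469) → reset → x⁺ = (0.2198), jump to mode 1
Mode 1: guard c·x = 0.6589 hit at Δt = 0.5413 (t = 2.3328), x⁻ = (-0.6589) → reset → x⁺ = (-0.6451), jump to mode 0
Mode 0: flow for 0.8853 to horizon, guard not reached → x = (-0.5261)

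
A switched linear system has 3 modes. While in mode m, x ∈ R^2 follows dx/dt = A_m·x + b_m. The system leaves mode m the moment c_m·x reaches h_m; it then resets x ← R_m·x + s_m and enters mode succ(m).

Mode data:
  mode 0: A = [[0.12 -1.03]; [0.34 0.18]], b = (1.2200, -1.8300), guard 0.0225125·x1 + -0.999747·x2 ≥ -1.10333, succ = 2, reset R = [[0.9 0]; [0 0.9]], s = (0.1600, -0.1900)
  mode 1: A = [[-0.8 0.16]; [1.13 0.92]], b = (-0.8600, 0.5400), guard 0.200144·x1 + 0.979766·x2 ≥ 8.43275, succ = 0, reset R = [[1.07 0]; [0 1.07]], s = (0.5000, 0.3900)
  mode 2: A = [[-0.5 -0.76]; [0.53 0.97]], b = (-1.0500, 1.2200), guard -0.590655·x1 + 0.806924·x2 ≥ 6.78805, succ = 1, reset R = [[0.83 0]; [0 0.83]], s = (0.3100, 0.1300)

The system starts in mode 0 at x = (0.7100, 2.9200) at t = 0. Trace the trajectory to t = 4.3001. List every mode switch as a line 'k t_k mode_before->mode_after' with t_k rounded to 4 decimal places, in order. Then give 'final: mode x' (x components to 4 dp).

1 1.2410 0->2
2 2.8349 2->1
3 3.8290 1->0
final: 0 -5.0426 9.3499

Mode 0: guard c·x = -1.1033 hit at Δt = 1.2410 (t = 1.2410), x⁻ = (-0.4452, 1.0936) → reset → x⁺ = (-0.2406, 0.7942), jump to mode 2
Mode 2: guard c·x = 6.7881 hit at Δt = 1.5939 (t = 2.8349), x⁻ = (-3.8848, 5.5687) → reset → x⁺ = (-2.9144, 4.7520), jump to mode 1
Mode 1: guard c·x = 8.4328 hit at Δt = 0.9941 (t = 3.8290), x⁻ = (-1.1811, 8.8482) → reset → x⁺ = (-0.7637, 9.8575), jump to mode 0
Mode 0: flow for 0.4711 to horizon, guard not reached → x = (-5.0426, 9.3499)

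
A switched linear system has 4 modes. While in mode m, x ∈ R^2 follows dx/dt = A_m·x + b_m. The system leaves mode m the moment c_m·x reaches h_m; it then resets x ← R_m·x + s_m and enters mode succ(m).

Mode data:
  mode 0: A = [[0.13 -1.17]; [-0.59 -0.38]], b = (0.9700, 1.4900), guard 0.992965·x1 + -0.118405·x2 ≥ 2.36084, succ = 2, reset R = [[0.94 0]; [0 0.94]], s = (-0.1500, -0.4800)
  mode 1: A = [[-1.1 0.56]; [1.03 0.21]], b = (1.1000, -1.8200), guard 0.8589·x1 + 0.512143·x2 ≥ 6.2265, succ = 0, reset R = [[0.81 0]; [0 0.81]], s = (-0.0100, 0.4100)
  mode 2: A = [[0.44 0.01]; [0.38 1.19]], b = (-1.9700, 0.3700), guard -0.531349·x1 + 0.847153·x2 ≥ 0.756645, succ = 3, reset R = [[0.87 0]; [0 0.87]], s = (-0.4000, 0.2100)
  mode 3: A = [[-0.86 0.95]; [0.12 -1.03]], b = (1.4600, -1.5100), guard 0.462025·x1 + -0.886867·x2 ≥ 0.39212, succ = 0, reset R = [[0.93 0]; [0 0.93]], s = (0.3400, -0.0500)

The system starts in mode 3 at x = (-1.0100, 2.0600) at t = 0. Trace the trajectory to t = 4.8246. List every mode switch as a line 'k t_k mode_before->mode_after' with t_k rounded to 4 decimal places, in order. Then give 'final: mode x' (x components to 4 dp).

1 0.8677 3->0
2 2.3738 0->2
3 3.3222 2->3
4 3.9090 3->0
final: 0 2.2820 0.3722

Mode 3: guard c·x = 0.3921 hit at Δt = 0.8677 (t = 0.8677), x⁻ = (0.8427, -0.0031) → reset → x⁺ = (1.1237, -0.0529), jump to mode 0
Mode 0: guard c·x = 2.3608 hit at Δt = 1.5061 (t = 2.3738), x⁻ = (2.4262, 0.4077) → reset → x⁺ = (2.1306, -0.0967), jump to mode 2
Mode 2: guard c·x = 0.7566 hit at Δt = 0.9484 (t = 3.3222), x⁻ = (0.9216, 1.4712) → reset → x⁺ = (0.4018, 1.4899), jump to mode 3
Mode 3: guard c·x = 0.3921 hit at Δt = 0.5868 (t = 3.9090), x⁻ = (1.2314, 0.1994) → reset → x⁺ = (1.4852, 0.1354), jump to mode 0
Mode 0: flow for 0.9156 to horizon, guard not reached → x = (2.2820, 0.3722)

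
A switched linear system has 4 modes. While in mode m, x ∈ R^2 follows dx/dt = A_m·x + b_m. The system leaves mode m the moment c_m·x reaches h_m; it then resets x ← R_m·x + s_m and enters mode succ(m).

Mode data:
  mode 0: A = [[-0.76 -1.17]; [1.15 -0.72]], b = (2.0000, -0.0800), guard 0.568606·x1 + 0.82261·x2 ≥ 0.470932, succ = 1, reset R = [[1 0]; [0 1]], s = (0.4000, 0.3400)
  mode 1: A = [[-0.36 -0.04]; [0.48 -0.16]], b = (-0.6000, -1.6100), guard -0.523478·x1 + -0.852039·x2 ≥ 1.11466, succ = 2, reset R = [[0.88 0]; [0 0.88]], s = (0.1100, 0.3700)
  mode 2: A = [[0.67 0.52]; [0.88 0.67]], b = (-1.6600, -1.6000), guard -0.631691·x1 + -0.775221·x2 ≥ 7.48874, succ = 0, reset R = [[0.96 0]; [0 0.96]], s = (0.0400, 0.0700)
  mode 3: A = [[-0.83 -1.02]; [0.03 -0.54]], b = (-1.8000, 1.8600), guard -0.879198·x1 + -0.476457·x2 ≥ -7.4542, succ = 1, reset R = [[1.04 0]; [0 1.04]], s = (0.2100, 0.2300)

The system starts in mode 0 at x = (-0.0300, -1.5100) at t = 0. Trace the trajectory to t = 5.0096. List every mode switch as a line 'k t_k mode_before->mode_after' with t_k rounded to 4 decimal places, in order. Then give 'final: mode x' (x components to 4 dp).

1 0.6088 0->1
2 2.1335 1->2
3 3.2623 2->0
4 4.3690 0->1
final: 1 2.6503 -1.3115

Mode 0: guard c·x = 0.4709 hit at Δt = 0.6088 (t = 0.6088), x⁻ = (1.5322, -0.4866) → reset → x⁺ = (1.9322, -0.1466), jump to mode 1
Mode 1: guard c·x = 1.1147 hit at Δt = 1.5247 (t = 2.1335), x⁻ = (0.4530, -1.5865) → reset → x⁺ = (0.5086, -1.0261), jump to mode 2
Mode 2: guard c·x = 7.4887 hit at Δt = 1.1288 (t = 3.2623), x⁻ = (-4.0713, -6.3426) → reset → x⁺ = (-3.8685, -6.0189), jump to mode 0
Mode 0: guard c·x = 0.4709 hit at Δt = 1.1067 (t = 4.3690), x⁻ = (3.3319, -1.7306) → reset → x⁺ = (3.7319, -1.3906), jump to mode 1
Mode 1: flow for 0.6406 to horizon, guard not reached → x = (2.6503, -1.3115)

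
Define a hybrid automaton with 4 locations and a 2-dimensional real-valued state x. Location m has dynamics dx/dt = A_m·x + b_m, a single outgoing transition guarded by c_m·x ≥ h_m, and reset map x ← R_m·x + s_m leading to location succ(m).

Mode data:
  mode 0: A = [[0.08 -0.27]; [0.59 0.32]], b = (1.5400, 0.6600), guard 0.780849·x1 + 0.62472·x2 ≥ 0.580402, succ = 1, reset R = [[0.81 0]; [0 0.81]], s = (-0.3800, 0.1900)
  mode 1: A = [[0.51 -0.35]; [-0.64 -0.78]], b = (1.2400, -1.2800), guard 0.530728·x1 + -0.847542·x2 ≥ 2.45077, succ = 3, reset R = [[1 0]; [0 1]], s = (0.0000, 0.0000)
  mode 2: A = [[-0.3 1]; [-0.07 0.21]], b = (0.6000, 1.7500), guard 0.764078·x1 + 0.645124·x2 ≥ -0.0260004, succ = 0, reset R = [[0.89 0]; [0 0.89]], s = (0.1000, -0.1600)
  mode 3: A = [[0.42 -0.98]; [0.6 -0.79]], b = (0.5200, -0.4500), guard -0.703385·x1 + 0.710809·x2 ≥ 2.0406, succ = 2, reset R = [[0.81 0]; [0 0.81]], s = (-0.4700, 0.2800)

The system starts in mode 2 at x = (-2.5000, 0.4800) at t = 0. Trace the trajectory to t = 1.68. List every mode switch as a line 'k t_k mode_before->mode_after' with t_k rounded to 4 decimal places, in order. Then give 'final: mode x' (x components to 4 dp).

Mode 2: guard c·x = -0.0260 hit at Δt = 0.5178 (t = 0.5178), x⁻ = (-1.3578, 1.5679) → reset → x⁺ = (-1.1085, 1.2354), jump to mode 0
Mode 0: guard c·x = 0.5804 hit at Δt = 0.5390 (t = 1.0568), x⁻ = (-0.5146, 1.5723) → reset → x⁺ = (-0.7968, 1.4635), jump to mode 1
Mode 1: flow for 0.6232 to horizon, guard not reached → x = (-0.4326, 0.4666)

1 0.5178 2->0
2 1.0568 0->1
final: 1 -0.4326 0.4666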